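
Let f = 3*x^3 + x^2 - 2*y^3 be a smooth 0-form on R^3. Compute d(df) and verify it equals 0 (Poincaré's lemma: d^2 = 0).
d(df) = 0

Step 1: df = sum_i (∂f/∂x_i) dx_i = (x*(9*x + 2)) dx + (-6*y^2) dy + (0) dz.
Step 2: Apply d again. Using the 1-form formula, the coefficient of dx ∧ dy in d(df) is ∂^2 f/∂x ∂y - ∂^2 f/∂y ∂x = (0) - (0) = 0 (equality of mixed partials for smooth f).
Similarly for dx ∧ dz and dy ∧ dz — all coefficients vanish. So d(df) = 0.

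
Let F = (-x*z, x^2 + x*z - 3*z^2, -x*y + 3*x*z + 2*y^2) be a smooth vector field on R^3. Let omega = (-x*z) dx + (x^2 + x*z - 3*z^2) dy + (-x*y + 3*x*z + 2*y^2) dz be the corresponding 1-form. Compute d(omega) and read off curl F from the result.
d(omega) = (-2*x + 4*y + 6*z) dy ∧ dz + (-x + y - 3*z) dz ∧ dx + (2*x + z) dx ∧ dy; curl F = (-2*x + 4*y + 6*z, -x + y - 3*z, 2*x + z)

d omega = sum_{i<j} (∂f_j/∂x_i - ∂f_i/∂x_j) dx_i ∧ dx_j. Under the identification (dy ∧ dz, dz ∧ dx, dx ∧ dy) ↔ (e_x, e_y, e_z), the coefficients are exactly the components of curl F. Compute:
  ∂R/∂y - ∂Q/∂z = (-x + 4*y) - (x - 6*z) = -2*x + 4*y + 6*z
  ∂P/∂z - ∂R/∂x = (-x) - (-y + 3*z) = -x + y - 3*z
  ∂Q/∂x - ∂P/∂y = (2*x + z) - (0) = 2*x + z.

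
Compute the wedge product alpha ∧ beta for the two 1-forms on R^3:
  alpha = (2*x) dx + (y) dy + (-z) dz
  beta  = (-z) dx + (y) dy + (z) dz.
alpha ∧ beta = (y*(2*x + z)) dx ∧ dy + (z*(2*x - z)) dx ∧ dz + (2*y*z) dy ∧ dz

Distribute the wedge, using dx_i ∧ dx_j = -dx_j ∧ dx_i and dx_i ∧ dx_i = 0. For each pair (i, j) with i < j, the coefficient of dx_i ∧ dx_j in alpha ∧ beta is (alpha_i * beta_j - alpha_j * beta_i). Collecting: alpha ∧ beta = (y*(2*x + z)) dx ∧ dy + (z*(2*x - z)) dx ∧ dz + (2*y*z) dy ∧ dz.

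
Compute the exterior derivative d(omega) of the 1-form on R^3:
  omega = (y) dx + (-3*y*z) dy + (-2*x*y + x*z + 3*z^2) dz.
d(omega) = (-1) dx ∧ dy + (-2*y + z) dx ∧ dz + (-2*x + 3*y) dy ∧ dz

For a 1-form omega = sum_i f_i dx_i, the exterior derivative is
  d(omega) = sum_{i < j} (∂f_j/∂x_i - ∂f_i/∂x_j) dx_i ∧ dx_j.
  coefficient of dx ∧ dy: ∂f_2/∂x - ∂f_1/∂y = ∂(-3*y*z)/∂x - ∂(y)/∂y = -1
  coefficient of dx ∧ dz: ∂f_3/∂x - ∂f_1/∂z = ∂(-2*x*y + x*z + 3*z^2)/∂x - ∂(y)/∂z = -2*y + z
  coefficient of dy ∧ dz: ∂f_3/∂y - ∂f_2/∂z = ∂(-2*x*y + x*z + 3*z^2)/∂y - ∂(-3*y*z)/∂z = -2*x + 3*y
Assembling: d(omega) = (-1) dx ∧ dy + (-2*y + z) dx ∧ dz + (-2*x + 3*y) dy ∧ dz.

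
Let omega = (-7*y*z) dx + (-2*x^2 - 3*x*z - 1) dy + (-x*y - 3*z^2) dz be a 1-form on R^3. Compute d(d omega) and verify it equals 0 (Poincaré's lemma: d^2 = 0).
d(d omega) = 0

Step 1: d omega = sum_{i<j} (∂f_j/∂x_i - ∂f_i/∂x_j) dx_i ∧ dx_j:
  coeff of dx ∧ dy: -4*x + 4*z
  coeff of dx ∧ dz: 6*y
  coeff of dy ∧ dz: 2*x
Step 2: Apply d again to each 2-form coefficient. The only possible 3-form in R^3 is dx ∧ dy ∧ dz, with coefficient
  ∂(coeff of dy∧dz)/∂x - ∂(coeff of dx∧dz)/∂y + ∂(coeff of dx∧dy)/∂z
  = ∂/∂x (2*x) - ∂/∂y (6*y) + ∂/∂z (-4*x + 4*z).
Each of these terms simplifies to sums of mixed partials that cancel in pairs. The result is 0 (by equality of mixed partials for smooth functions — Schwarz / Clairaut).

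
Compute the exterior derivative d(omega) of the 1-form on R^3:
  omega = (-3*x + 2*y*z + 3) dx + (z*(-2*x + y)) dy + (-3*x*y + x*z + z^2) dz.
d(omega) = (-4*z) dx ∧ dy + (-5*y + z) dx ∧ dz + (-x - y) dy ∧ dz

For a 1-form omega = sum_i f_i dx_i, the exterior derivative is
  d(omega) = sum_{i < j} (∂f_j/∂x_i - ∂f_i/∂x_j) dx_i ∧ dx_j.
  coefficient of dx ∧ dy: ∂f_2/∂x - ∂f_1/∂y = ∂(z*(-2*x + y))/∂x - ∂(-3*x + 2*y*z + 3)/∂y = -4*z
  coefficient of dx ∧ dz: ∂f_3/∂x - ∂f_1/∂z = ∂(-3*x*y + x*z + z^2)/∂x - ∂(-3*x + 2*y*z + 3)/∂z = -5*y + z
  coefficient of dy ∧ dz: ∂f_3/∂y - ∂f_2/∂z = ∂(-3*x*y + x*z + z^2)/∂y - ∂(z*(-2*x + y))/∂z = -x - y
Assembling: d(omega) = (-4*z) dx ∧ dy + (-5*y + z) dx ∧ dz + (-x - y) dy ∧ dz.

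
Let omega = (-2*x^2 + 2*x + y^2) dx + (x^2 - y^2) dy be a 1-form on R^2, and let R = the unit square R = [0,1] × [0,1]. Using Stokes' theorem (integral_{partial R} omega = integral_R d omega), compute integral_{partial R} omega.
integral_(partial R) omega = 0

Stokes: integral_partial_R omega = integral_R d omega with d omega = (∂Q/∂x - ∂P/∂y) dx ∧ dy.
  ∂Q/∂x = 2*x
  ∂P/∂y = 2*y
  integrand = ∂Q/∂x - ∂P/∂y = 2*x - 2*y.
Integrating over R: integral_0^1 integral_0^1 (2*x - 2*y) dx dy = 0.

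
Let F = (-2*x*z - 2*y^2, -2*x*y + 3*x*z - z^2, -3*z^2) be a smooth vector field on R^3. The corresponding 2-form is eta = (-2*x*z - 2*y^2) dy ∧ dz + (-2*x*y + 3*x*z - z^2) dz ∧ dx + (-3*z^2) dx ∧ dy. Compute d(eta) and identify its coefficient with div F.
d(eta) = (-2*x - 8*z) dx ∧ dy ∧ dz; div F = -2*x - 8*z

For a 2-form in R^3 of the form above, applying d gives a 3-form with coefficient ∂P/∂x + ∂Q/∂y + ∂R/∂z:
  ∂P/∂x = -2*z
  ∂Q/∂y = -2*x
  ∂R/∂z = -6*z
Sum = -2*x - 8*z, which is exactly div F.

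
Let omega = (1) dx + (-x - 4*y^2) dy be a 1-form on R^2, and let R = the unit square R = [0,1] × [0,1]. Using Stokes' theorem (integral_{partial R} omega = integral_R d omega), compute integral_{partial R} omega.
integral_(partial R) omega = -1

Stokes: integral_partial_R omega = integral_R d omega with d omega = (∂Q/∂x - ∂P/∂y) dx ∧ dy.
  ∂Q/∂x = -1
  ∂P/∂y = 0
  integrand = ∂Q/∂x - ∂P/∂y = -1.
Integrating over R: integral_0^1 integral_0^1 (-1) dx dy = -1.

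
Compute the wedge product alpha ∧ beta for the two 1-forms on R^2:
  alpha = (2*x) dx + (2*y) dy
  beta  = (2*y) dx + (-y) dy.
alpha ∧ beta = (-2*y*(x + 2*y)) dx ∧ dy

Distribute the wedge, using dx_i ∧ dx_j = -dx_j ∧ dx_i and dx_i ∧ dx_i = 0. For each pair (i, j) with i < j, the coefficient of dx_i ∧ dx_j in alpha ∧ beta is (alpha_i * beta_j - alpha_j * beta_i). Collecting: alpha ∧ beta = (-2*y*(x + 2*y)) dx ∧ dy.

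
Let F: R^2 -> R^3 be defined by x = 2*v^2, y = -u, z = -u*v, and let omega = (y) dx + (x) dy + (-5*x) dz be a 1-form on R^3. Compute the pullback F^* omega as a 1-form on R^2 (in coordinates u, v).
F^* omega = (v^2*(10*v - 2)) du + (2*u*v*(5*v - 2)) dv

Using F^*(f dg) = (f ∘ F) d(g ∘ F), substitute each coordinate x_i by F_i(u, v) in f_i, and replace dx_i by d F_i = (∂F_i/∂u) du + (∂F_i/∂v) dv.
  For the x component: f_1(F) = -u; d F_1 = (0) du + (4*v) dv
  For the y component: f_2(F) = 2*v^2; d F_2 = (-1) du + (0) dv
  For the z component: f_3(F) = -10*v^2; d F_3 = (-v) du + (-u) dv
Combining and collecting du, dv coefficients:
  coeff of du: v^2*(10*v - 2)
  coeff of dv: 2*u*v*(5*v - 2)
F^* omega = (v^2*(10*v - 2)) du + (2*u*v*(5*v - 2)) dv.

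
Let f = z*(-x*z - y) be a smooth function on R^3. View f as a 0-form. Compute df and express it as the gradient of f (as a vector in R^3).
df = (-z^2) dx + (-z) dy + (-2*x*z - y) dz; grad f = (-z^2, -z, -2*x*z - y)

For a 0-form f, d f = (∂f/∂x) dx + (∂f/∂y) dy + (∂f/∂z) dz. The components of the vector representation are exactly the entries of grad f in Cartesian coordinates:
  ∂f/∂x = -z^2
  ∂f/∂y = -z
  ∂f/∂z = -2*x*z - y.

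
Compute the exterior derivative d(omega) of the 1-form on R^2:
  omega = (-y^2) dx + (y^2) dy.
d(omega) = (2*y) dx ∧ dy

For a 1-form omega = sum_i f_i dx_i, the exterior derivative is
  d(omega) = sum_{i < j} (∂f_j/∂x_i - ∂f_i/∂x_j) dx_i ∧ dx_j.
  coefficient of dx ∧ dy: ∂f_2/∂x - ∂f_1/∂y = ∂(y^2)/∂x - ∂(-y^2)/∂y = 2*y
Assembling: d(omega) = (2*y) dx ∧ dy.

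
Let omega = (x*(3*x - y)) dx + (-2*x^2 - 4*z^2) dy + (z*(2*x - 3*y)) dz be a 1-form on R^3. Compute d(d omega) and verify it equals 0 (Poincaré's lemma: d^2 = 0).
d(d omega) = 0

Step 1: d omega = sum_{i<j} (∂f_j/∂x_i - ∂f_i/∂x_j) dx_i ∧ dx_j:
  coeff of dx ∧ dy: -3*x
  coeff of dx ∧ dz: 2*z
  coeff of dy ∧ dz: 5*z
Step 2: Apply d again to each 2-form coefficient. The only possible 3-form in R^3 is dx ∧ dy ∧ dz, with coefficient
  ∂(coeff of dy∧dz)/∂x - ∂(coeff of dx∧dz)/∂y + ∂(coeff of dx∧dy)/∂z
  = ∂/∂x (5*z) - ∂/∂y (2*z) + ∂/∂z (-3*x).
Each of these terms simplifies to sums of mixed partials that cancel in pairs. The result is 0 (by equality of mixed partials for smooth functions — Schwarz / Clairaut).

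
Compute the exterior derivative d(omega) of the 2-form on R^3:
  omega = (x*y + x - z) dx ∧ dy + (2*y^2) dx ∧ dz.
d(omega) = (-4*y - 1) dx ∧ dy ∧ dz

For a 2-form omega = sum_{i<j} g_{ij} dx_i ∧ dx_j, the exterior derivative is
  d(omega) = sum_{i<j} d(g_{ij}) ∧ dx_i ∧ dx_j = sum_{i<j, k} (∂g_{ij}/∂x_k) dx_k ∧ dx_i ∧ dx_j.
Expand each term, using dx_k ∧ dx_i ∧ dx_j = sgn(permutation) dx_{(a)} ∧ dx_{(b)} ∧ dx_{(c)} with (a < b < c) sorted:
  d(x*y + x - z) includes (∂/∂z)(x*y + x - z) dz = (-1) dz, which multiplied by dx ∧ dy gives (-1) dx ∧ dy ∧ dz
  d(2*y^2) includes (∂/∂y)(2*y^2) dy = (4*y) dy, which multiplied by dx ∧ dz gives (-4*y) dx ∧ dy ∧ dz
Collecting like 3-forms: d(omega) = (-4*y - 1) dx ∧ dy ∧ dz.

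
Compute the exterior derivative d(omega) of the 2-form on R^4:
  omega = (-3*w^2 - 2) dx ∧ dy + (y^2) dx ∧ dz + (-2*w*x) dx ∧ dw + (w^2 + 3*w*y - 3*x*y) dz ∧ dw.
d(omega) = (-6*w) dx ∧ dy ∧ dw + (-2*y) dx ∧ dy ∧ dz + (-3*y) dx ∧ dz ∧ dw + (3*w - 3*x) dy ∧ dz ∧ dw

For a 2-form omega = sum_{i<j} g_{ij} dx_i ∧ dx_j, the exterior derivative is
  d(omega) = sum_{i<j} d(g_{ij}) ∧ dx_i ∧ dx_j = sum_{i<j, k} (∂g_{ij}/∂x_k) dx_k ∧ dx_i ∧ dx_j.
Expand each term, using dx_k ∧ dx_i ∧ dx_j = sgn(permutation) dx_{(a)} ∧ dx_{(b)} ∧ dx_{(c)} with (a < b < c) sorted:
  d(-3*w^2 - 2) includes (∂/∂w)(-3*w^2 - 2) dw = (-6*w) dw, which multiplied by dx ∧ dy gives (-6*w) dx ∧ dy ∧ dw
  d(y^2) includes (∂/∂y)(y^2) dy = (2*y) dy, which multiplied by dx ∧ dz gives (-2*y) dx ∧ dy ∧ dz
  d(w^2 + 3*w*y - 3*x*y) includes (∂/∂x)(w^2 + 3*w*y - 3*x*y) dx = (-3*y) dx, which multiplied by dz ∧ dw gives (-3*y) dx ∧ dz ∧ dw
  d(w^2 + 3*w*y - 3*x*y) includes (∂/∂y)(w^2 + 3*w*y - 3*x*y) dy = (3*w - 3*x) dy, which multiplied by dz ∧ dw gives (3*w - 3*x) dy ∧ dz ∧ dw
Collecting like 3-forms: d(omega) = (-6*w) dx ∧ dy ∧ dw + (-2*y) dx ∧ dy ∧ dz + (-3*y) dx ∧ dz ∧ dw + (3*w - 3*x) dy ∧ dz ∧ dw.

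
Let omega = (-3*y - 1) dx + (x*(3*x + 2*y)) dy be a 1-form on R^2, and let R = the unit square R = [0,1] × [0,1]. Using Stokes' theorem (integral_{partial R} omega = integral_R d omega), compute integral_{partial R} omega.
integral_(partial R) omega = 7

Stokes: integral_partial_R omega = integral_R d omega with d omega = (∂Q/∂x - ∂P/∂y) dx ∧ dy.
  ∂Q/∂x = 6*x + 2*y
  ∂P/∂y = -3
  integrand = ∂Q/∂x - ∂P/∂y = 6*x + 2*y + 3.
Integrating over R: integral_0^1 integral_0^1 (6*x + 2*y + 3) dx dy = 7.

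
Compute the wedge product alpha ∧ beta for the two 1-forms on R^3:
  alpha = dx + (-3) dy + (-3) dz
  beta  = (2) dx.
alpha ∧ beta = (6) dx ∧ dy + (6) dx ∧ dz

Distribute the wedge, using dx_i ∧ dx_j = -dx_j ∧ dx_i and dx_i ∧ dx_i = 0. For each pair (i, j) with i < j, the coefficient of dx_i ∧ dx_j in alpha ∧ beta is (alpha_i * beta_j - alpha_j * beta_i). Collecting: alpha ∧ beta = (6) dx ∧ dy + (6) dx ∧ dz.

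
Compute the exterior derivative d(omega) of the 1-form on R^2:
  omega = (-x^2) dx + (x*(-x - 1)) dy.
d(omega) = (-2*x - 1) dx ∧ dy

For a 1-form omega = sum_i f_i dx_i, the exterior derivative is
  d(omega) = sum_{i < j} (∂f_j/∂x_i - ∂f_i/∂x_j) dx_i ∧ dx_j.
  coefficient of dx ∧ dy: ∂f_2/∂x - ∂f_1/∂y = ∂(x*(-x - 1))/∂x - ∂(-x^2)/∂y = -2*x - 1
Assembling: d(omega) = (-2*x - 1) dx ∧ dy.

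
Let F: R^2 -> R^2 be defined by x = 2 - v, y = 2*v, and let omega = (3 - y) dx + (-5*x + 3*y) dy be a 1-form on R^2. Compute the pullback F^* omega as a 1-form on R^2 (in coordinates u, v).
F^* omega = (24*v - 23) dv

Using F^*(f dg) = (f ∘ F) d(g ∘ F), substitute each coordinate x_i by F_i(u, v) in f_i, and replace dx_i by d F_i = (∂F_i/∂u) du + (∂F_i/∂v) dv.
  For the x component: f_1(F) = 3 - 2*v; d F_1 = (0) du + (-1) dv
  For the y component: f_2(F) = 11*v - 10; d F_2 = (0) du + (2) dv
Combining and collecting du, dv coefficients:
  coeff of du: 0
  coeff of dv: 24*v - 23
F^* omega = (24*v - 23) dv.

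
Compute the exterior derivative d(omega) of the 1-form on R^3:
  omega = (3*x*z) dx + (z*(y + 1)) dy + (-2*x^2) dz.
d(omega) = (-7*x) dx ∧ dz + (-y - 1) dy ∧ dz

For a 1-form omega = sum_i f_i dx_i, the exterior derivative is
  d(omega) = sum_{i < j} (∂f_j/∂x_i - ∂f_i/∂x_j) dx_i ∧ dx_j.
  coefficient of dx ∧ dz: ∂f_3/∂x - ∂f_1/∂z = ∂(-2*x^2)/∂x - ∂(3*x*z)/∂z = -7*x
  coefficient of dy ∧ dz: ∂f_3/∂y - ∂f_2/∂z = ∂(-2*x^2)/∂y - ∂(z*(y + 1))/∂z = -y - 1
Assembling: d(omega) = (-7*x) dx ∧ dz + (-y - 1) dy ∧ dz.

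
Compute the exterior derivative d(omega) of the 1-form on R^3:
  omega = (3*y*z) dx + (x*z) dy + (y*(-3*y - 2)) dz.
d(omega) = (-2*z) dx ∧ dy + (-3*y) dx ∧ dz + (-x - 6*y - 2) dy ∧ dz

For a 1-form omega = sum_i f_i dx_i, the exterior derivative is
  d(omega) = sum_{i < j} (∂f_j/∂x_i - ∂f_i/∂x_j) dx_i ∧ dx_j.
  coefficient of dx ∧ dy: ∂f_2/∂x - ∂f_1/∂y = ∂(x*z)/∂x - ∂(3*y*z)/∂y = -2*z
  coefficient of dx ∧ dz: ∂f_3/∂x - ∂f_1/∂z = ∂(y*(-3*y - 2))/∂x - ∂(3*y*z)/∂z = -3*y
  coefficient of dy ∧ dz: ∂f_3/∂y - ∂f_2/∂z = ∂(y*(-3*y - 2))/∂y - ∂(x*z)/∂z = -x - 6*y - 2
Assembling: d(omega) = (-2*z) dx ∧ dy + (-3*y) dx ∧ dz + (-x - 6*y - 2) dy ∧ dz.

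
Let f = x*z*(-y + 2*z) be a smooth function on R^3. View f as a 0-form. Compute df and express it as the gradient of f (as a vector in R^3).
df = (z*(-y + 2*z)) dx + (-x*z) dy + (x*(-y + 4*z)) dz; grad f = (z*(-y + 2*z), -x*z, x*(-y + 4*z))

For a 0-form f, d f = (∂f/∂x) dx + (∂f/∂y) dy + (∂f/∂z) dz. The components of the vector representation are exactly the entries of grad f in Cartesian coordinates:
  ∂f/∂x = z*(-y + 2*z)
  ∂f/∂y = -x*z
  ∂f/∂z = x*(-y + 4*z).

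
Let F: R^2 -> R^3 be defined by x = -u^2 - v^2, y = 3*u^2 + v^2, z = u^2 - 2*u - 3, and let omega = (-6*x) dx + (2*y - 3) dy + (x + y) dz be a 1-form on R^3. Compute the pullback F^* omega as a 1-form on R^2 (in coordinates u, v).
F^* omega = (2*u*(14*u^2 - 2*u - 9)) du + (-8*v^3 - 6*v) dv

Using F^*(f dg) = (f ∘ F) d(g ∘ F), substitute each coordinate x_i by F_i(u, v) in f_i, and replace dx_i by d F_i = (∂F_i/∂u) du + (∂F_i/∂v) dv.
  For the x component: f_1(F) = 6*u^2 + 6*v^2; d F_1 = (-2*u) du + (-2*v) dv
  For the y component: f_2(F) = 6*u^2 + 2*v^2 - 3; d F_2 = (6*u) du + (2*v) dv
  For the z component: f_3(F) = 2*u^2; d F_3 = (2*u - 2) du + (0) dv
Combining and collecting du, dv coefficients:
  coeff of du: 2*u*(14*u^2 - 2*u - 9)
  coeff of dv: -8*v^3 - 6*v
F^* omega = (2*u*(14*u^2 - 2*u - 9)) du + (-8*v^3 - 6*v) dv.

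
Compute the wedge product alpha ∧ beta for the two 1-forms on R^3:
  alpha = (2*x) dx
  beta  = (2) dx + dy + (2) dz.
alpha ∧ beta = (2*x) dx ∧ dy + (4*x) dx ∧ dz

Distribute the wedge, using dx_i ∧ dx_j = -dx_j ∧ dx_i and dx_i ∧ dx_i = 0. For each pair (i, j) with i < j, the coefficient of dx_i ∧ dx_j in alpha ∧ beta is (alpha_i * beta_j - alpha_j * beta_i). Collecting: alpha ∧ beta = (2*x) dx ∧ dy + (4*x) dx ∧ dz.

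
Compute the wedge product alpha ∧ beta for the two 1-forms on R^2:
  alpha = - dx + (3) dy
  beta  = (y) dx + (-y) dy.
alpha ∧ beta = (-2*y) dx ∧ dy

Distribute the wedge, using dx_i ∧ dx_j = -dx_j ∧ dx_i and dx_i ∧ dx_i = 0. For each pair (i, j) with i < j, the coefficient of dx_i ∧ dx_j in alpha ∧ beta is (alpha_i * beta_j - alpha_j * beta_i). Collecting: alpha ∧ beta = (-2*y) dx ∧ dy.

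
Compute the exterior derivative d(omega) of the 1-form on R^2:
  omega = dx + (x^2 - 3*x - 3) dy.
d(omega) = (2*x - 3) dx ∧ dy

For a 1-form omega = sum_i f_i dx_i, the exterior derivative is
  d(omega) = sum_{i < j} (∂f_j/∂x_i - ∂f_i/∂x_j) dx_i ∧ dx_j.
  coefficient of dx ∧ dy: ∂f_2/∂x - ∂f_1/∂y = ∂(x^2 - 3*x - 3)/∂x - ∂(1)/∂y = 2*x - 3
Assembling: d(omega) = (2*x - 3) dx ∧ dy.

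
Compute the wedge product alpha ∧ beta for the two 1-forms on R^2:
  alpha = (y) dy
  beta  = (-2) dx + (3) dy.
alpha ∧ beta = (2*y) dx ∧ dy

Distribute the wedge, using dx_i ∧ dx_j = -dx_j ∧ dx_i and dx_i ∧ dx_i = 0. For each pair (i, j) with i < j, the coefficient of dx_i ∧ dx_j in alpha ∧ beta is (alpha_i * beta_j - alpha_j * beta_i). Collecting: alpha ∧ beta = (2*y) dx ∧ dy.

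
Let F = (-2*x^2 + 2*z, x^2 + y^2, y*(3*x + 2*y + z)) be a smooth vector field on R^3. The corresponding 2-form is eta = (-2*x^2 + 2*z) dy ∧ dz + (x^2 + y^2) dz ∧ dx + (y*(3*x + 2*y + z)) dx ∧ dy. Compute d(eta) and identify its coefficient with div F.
d(eta) = (-4*x + 3*y) dx ∧ dy ∧ dz; div F = -4*x + 3*y

For a 2-form in R^3 of the form above, applying d gives a 3-form with coefficient ∂P/∂x + ∂Q/∂y + ∂R/∂z:
  ∂P/∂x = -4*x
  ∂Q/∂y = 2*y
  ∂R/∂z = y
Sum = -4*x + 3*y, which is exactly div F.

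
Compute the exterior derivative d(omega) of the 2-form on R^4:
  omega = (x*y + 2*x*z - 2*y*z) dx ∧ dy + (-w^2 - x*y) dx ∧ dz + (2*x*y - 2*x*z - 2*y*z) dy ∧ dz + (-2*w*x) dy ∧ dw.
d(omega) = (3*x - 2*z) dx ∧ dy ∧ dz + (-2*w) dx ∧ dz ∧ dw + (-2*w) dx ∧ dy ∧ dw

For a 2-form omega = sum_{i<j} g_{ij} dx_i ∧ dx_j, the exterior derivative is
  d(omega) = sum_{i<j} d(g_{ij}) ∧ dx_i ∧ dx_j = sum_{i<j, k} (∂g_{ij}/∂x_k) dx_k ∧ dx_i ∧ dx_j.
Expand each term, using dx_k ∧ dx_i ∧ dx_j = sgn(permutation) dx_{(a)} ∧ dx_{(b)} ∧ dx_{(c)} with (a < b < c) sorted:
  d(x*y + 2*x*z - 2*y*z) includes (∂/∂z)(x*y + 2*x*z - 2*y*z) dz = (2*x - 2*y) dz, which multiplied by dx ∧ dy gives (2*x - 2*y) dx ∧ dy ∧ dz
  d(-w^2 - x*y) includes (∂/∂y)(-w^2 - x*y) dy = (-x) dy, which multiplied by dx ∧ dz gives (x) dx ∧ dy ∧ dz
  d(-w^2 - x*y) includes (∂/∂w)(-w^2 - x*y) dw = (-2*w) dw, which multiplied by dx ∧ dz gives (-2*w) dx ∧ dz ∧ dw
  d(2*x*y - 2*x*z - 2*y*z) includes (∂/∂x)(2*x*y - 2*x*z - 2*y*z) dx = (2*y - 2*z) dx, which multiplied by dy ∧ dz gives (2*y - 2*z) dx ∧ dy ∧ dz
  d(-2*w*x) includes (∂/∂x)(-2*w*x) dx = (-2*w) dx, which multiplied by dy ∧ dw gives (-2*w) dx ∧ dy ∧ dw
Collecting like 3-forms: d(omega) = (3*x - 2*z) dx ∧ dy ∧ dz + (-2*w) dx ∧ dz ∧ dw + (-2*w) dx ∧ dy ∧ dw.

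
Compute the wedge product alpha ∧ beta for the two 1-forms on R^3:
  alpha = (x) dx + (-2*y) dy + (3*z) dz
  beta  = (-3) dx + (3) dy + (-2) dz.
alpha ∧ beta = (3*x - 6*y) dx ∧ dy + (-2*x + 9*z) dx ∧ dz + (4*y - 9*z) dy ∧ dz

Distribute the wedge, using dx_i ∧ dx_j = -dx_j ∧ dx_i and dx_i ∧ dx_i = 0. For each pair (i, j) with i < j, the coefficient of dx_i ∧ dx_j in alpha ∧ beta is (alpha_i * beta_j - alpha_j * beta_i). Collecting: alpha ∧ beta = (3*x - 6*y) dx ∧ dy + (-2*x + 9*z) dx ∧ dz + (4*y - 9*z) dy ∧ dz.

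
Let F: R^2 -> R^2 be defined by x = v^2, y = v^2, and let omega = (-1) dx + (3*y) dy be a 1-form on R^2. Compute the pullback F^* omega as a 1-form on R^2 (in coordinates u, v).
F^* omega = (6*v^3 - 2*v) dv

Using F^*(f dg) = (f ∘ F) d(g ∘ F), substitute each coordinate x_i by F_i(u, v) in f_i, and replace dx_i by d F_i = (∂F_i/∂u) du + (∂F_i/∂v) dv.
  For the x component: f_1(F) = -1; d F_1 = (0) du + (2*v) dv
  For the y component: f_2(F) = 3*v^2; d F_2 = (0) du + (2*v) dv
Combining and collecting du, dv coefficients:
  coeff of du: 0
  coeff of dv: 6*v^3 - 2*v
F^* omega = (6*v^3 - 2*v) dv.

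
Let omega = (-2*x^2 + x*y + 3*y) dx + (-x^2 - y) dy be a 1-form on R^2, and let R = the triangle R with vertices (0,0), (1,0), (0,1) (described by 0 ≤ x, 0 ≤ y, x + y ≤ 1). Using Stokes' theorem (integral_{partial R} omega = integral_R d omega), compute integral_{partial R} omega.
integral_(partial R) omega = -2

Stokes: integral_partial_R omega = integral_R d omega with d omega = (∂Q/∂x - ∂P/∂y) dx ∧ dy.
  ∂Q/∂x = -2*x
  ∂P/∂y = x + 3
  integrand = ∂Q/∂x - ∂P/∂y = -3*x - 3.
Integrating over R: integral_0^1 integral_0^{1-x} (-3*x - 3) dy dx = -2.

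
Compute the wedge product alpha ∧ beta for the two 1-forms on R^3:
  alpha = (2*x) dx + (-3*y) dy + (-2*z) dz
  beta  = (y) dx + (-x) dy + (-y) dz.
alpha ∧ beta = (-2*x^2 + 3*y^2) dx ∧ dy + (2*y*(-x + z)) dx ∧ dz + (-2*x*z + 3*y^2) dy ∧ dz

Distribute the wedge, using dx_i ∧ dx_j = -dx_j ∧ dx_i and dx_i ∧ dx_i = 0. For each pair (i, j) with i < j, the coefficient of dx_i ∧ dx_j in alpha ∧ beta is (alpha_i * beta_j - alpha_j * beta_i). Collecting: alpha ∧ beta = (-2*x^2 + 3*y^2) dx ∧ dy + (2*y*(-x + z)) dx ∧ dz + (-2*x*z + 3*y^2) dy ∧ dz.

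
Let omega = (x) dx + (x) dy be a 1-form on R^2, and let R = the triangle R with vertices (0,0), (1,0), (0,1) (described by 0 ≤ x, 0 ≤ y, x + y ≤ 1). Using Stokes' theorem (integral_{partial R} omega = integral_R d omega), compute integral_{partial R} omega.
integral_(partial R) omega = 1/2

Stokes: integral_partial_R omega = integral_R d omega with d omega = (∂Q/∂x - ∂P/∂y) dx ∧ dy.
  ∂Q/∂x = 1
  ∂P/∂y = 0
  integrand = ∂Q/∂x - ∂P/∂y = 1.
Integrating over R: integral_0^1 integral_0^{1-x} (1) dy dx = 1/2.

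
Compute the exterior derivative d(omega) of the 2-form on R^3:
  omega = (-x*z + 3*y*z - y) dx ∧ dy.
d(omega) = (-x + 3*y) dx ∧ dy ∧ dz

For a 2-form omega = sum_{i<j} g_{ij} dx_i ∧ dx_j, the exterior derivative is
  d(omega) = sum_{i<j} d(g_{ij}) ∧ dx_i ∧ dx_j = sum_{i<j, k} (∂g_{ij}/∂x_k) dx_k ∧ dx_i ∧ dx_j.
Expand each term, using dx_k ∧ dx_i ∧ dx_j = sgn(permutation) dx_{(a)} ∧ dx_{(b)} ∧ dx_{(c)} with (a < b < c) sorted:
  d(-x*z + 3*y*z - y) includes (∂/∂z)(-x*z + 3*y*z - y) dz = (-x + 3*y) dz, which multiplied by dx ∧ dy gives (-x + 3*y) dx ∧ dy ∧ dz
Collecting like 3-forms: d(omega) = (-x + 3*y) dx ∧ dy ∧ dz.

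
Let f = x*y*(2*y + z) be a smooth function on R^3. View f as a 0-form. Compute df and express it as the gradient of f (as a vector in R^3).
df = (y*(2*y + z)) dx + (x*(4*y + z)) dy + (x*y) dz; grad f = (y*(2*y + z), x*(4*y + z), x*y)

For a 0-form f, d f = (∂f/∂x) dx + (∂f/∂y) dy + (∂f/∂z) dz. The components of the vector representation are exactly the entries of grad f in Cartesian coordinates:
  ∂f/∂x = y*(2*y + z)
  ∂f/∂y = x*(4*y + z)
  ∂f/∂z = x*y.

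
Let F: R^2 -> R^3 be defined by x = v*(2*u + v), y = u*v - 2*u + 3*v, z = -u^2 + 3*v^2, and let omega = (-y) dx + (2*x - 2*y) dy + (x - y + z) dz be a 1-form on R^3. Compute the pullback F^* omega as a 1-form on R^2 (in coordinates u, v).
F^* omega = (2*u^3 - 2*u^2*v - 4*u^2 - 8*u*v^2 + 10*u*v - 8*u + 2*v^3 - 16*v^2 + 12*v) du + (-6*u^2*v + 8*u^2 + 6*u*v^2 + 10*u*v + 12*u + 24*v^3 - 18*v^2 - 18*v) dv

Using F^*(f dg) = (f ∘ F) d(g ∘ F), substitute each coordinate x_i by F_i(u, v) in f_i, and replace dx_i by d F_i = (∂F_i/∂u) du + (∂F_i/∂v) dv.
  For the x component: f_1(F) = -u*v + 2*u - 3*v; d F_1 = (2*v) du + (2*u + 2*v) dv
  For the y component: f_2(F) = 2*u*v + 4*u + 2*v^2 - 6*v; d F_2 = (v - 2) du + (u + 3) dv
  For the z component: f_3(F) = -u^2 + u*v + 2*u + 4*v^2 - 3*v; d F_3 = (-2*u) du + (6*v) dv
Combining and collecting du, dv coefficients:
  coeff of du: 2*u^3 - 2*u^2*v - 4*u^2 - 8*u*v^2 + 10*u*v - 8*u + 2*v^3 - 16*v^2 + 12*v
  coeff of dv: -6*u^2*v + 8*u^2 + 6*u*v^2 + 10*u*v + 12*u + 24*v^3 - 18*v^2 - 18*v
F^* omega = (2*u^3 - 2*u^2*v - 4*u^2 - 8*u*v^2 + 10*u*v - 8*u + 2*v^3 - 16*v^2 + 12*v) du + (-6*u^2*v + 8*u^2 + 6*u*v^2 + 10*u*v + 12*u + 24*v^3 - 18*v^2 - 18*v) dv.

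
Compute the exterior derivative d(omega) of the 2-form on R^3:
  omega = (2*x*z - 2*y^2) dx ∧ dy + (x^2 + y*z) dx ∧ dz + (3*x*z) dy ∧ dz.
d(omega) = (2*x + 2*z) dx ∧ dy ∧ dz

For a 2-form omega = sum_{i<j} g_{ij} dx_i ∧ dx_j, the exterior derivative is
  d(omega) = sum_{i<j} d(g_{ij}) ∧ dx_i ∧ dx_j = sum_{i<j, k} (∂g_{ij}/∂x_k) dx_k ∧ dx_i ∧ dx_j.
Expand each term, using dx_k ∧ dx_i ∧ dx_j = sgn(permutation) dx_{(a)} ∧ dx_{(b)} ∧ dx_{(c)} with (a < b < c) sorted:
  d(2*x*z - 2*y^2) includes (∂/∂z)(2*x*z - 2*y^2) dz = (2*x) dz, which multiplied by dx ∧ dy gives (2*x) dx ∧ dy ∧ dz
  d(x^2 + y*z) includes (∂/∂y)(x^2 + y*z) dy = (z) dy, which multiplied by dx ∧ dz gives (-z) dx ∧ dy ∧ dz
  d(3*x*z) includes (∂/∂x)(3*x*z) dx = (3*z) dx, which multiplied by dy ∧ dz gives (3*z) dx ∧ dy ∧ dz
Collecting like 3-forms: d(omega) = (2*x + 2*z) dx ∧ dy ∧ dz.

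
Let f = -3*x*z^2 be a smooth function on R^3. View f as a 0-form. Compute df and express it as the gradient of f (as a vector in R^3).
df = (-3*z^2) dx + (0) dy + (-6*x*z) dz; grad f = (-3*z^2, 0, -6*x*z)

For a 0-form f, d f = (∂f/∂x) dx + (∂f/∂y) dy + (∂f/∂z) dz. The components of the vector representation are exactly the entries of grad f in Cartesian coordinates:
  ∂f/∂x = -3*z^2
  ∂f/∂y = 0
  ∂f/∂z = -6*x*z.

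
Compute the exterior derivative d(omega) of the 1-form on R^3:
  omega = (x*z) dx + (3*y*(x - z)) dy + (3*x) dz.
d(omega) = (3*y) dx ∧ dy + (3 - x) dx ∧ dz + (3*y) dy ∧ dz

For a 1-form omega = sum_i f_i dx_i, the exterior derivative is
  d(omega) = sum_{i < j} (∂f_j/∂x_i - ∂f_i/∂x_j) dx_i ∧ dx_j.
  coefficient of dx ∧ dy: ∂f_2/∂x - ∂f_1/∂y = ∂(3*y*(x - z))/∂x - ∂(x*z)/∂y = 3*y
  coefficient of dx ∧ dz: ∂f_3/∂x - ∂f_1/∂z = ∂(3*x)/∂x - ∂(x*z)/∂z = 3 - x
  coefficient of dy ∧ dz: ∂f_3/∂y - ∂f_2/∂z = ∂(3*x)/∂y - ∂(3*y*(x - z))/∂z = 3*y
Assembling: d(omega) = (3*y) dx ∧ dy + (3 - x) dx ∧ dz + (3*y) dy ∧ dz.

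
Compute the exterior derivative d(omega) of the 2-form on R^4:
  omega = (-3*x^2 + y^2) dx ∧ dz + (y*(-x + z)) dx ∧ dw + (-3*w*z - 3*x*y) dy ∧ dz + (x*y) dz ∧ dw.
d(omega) = (-5*y) dx ∧ dy ∧ dz + (x - z) dx ∧ dy ∧ dw + (x - 3*z) dy ∧ dz ∧ dw

For a 2-form omega = sum_{i<j} g_{ij} dx_i ∧ dx_j, the exterior derivative is
  d(omega) = sum_{i<j} d(g_{ij}) ∧ dx_i ∧ dx_j = sum_{i<j, k} (∂g_{ij}/∂x_k) dx_k ∧ dx_i ∧ dx_j.
Expand each term, using dx_k ∧ dx_i ∧ dx_j = sgn(permutation) dx_{(a)} ∧ dx_{(b)} ∧ dx_{(c)} with (a < b < c) sorted:
  d(-3*x^2 + y^2) includes (∂/∂y)(-3*x^2 + y^2) dy = (2*y) dy, which multiplied by dx ∧ dz gives (-2*y) dx ∧ dy ∧ dz
  d(y*(-x + z)) includes (∂/∂y)(y*(-x + z)) dy = (-x + z) dy, which multiplied by dx ∧ dw gives (x - z) dx ∧ dy ∧ dw
  d(y*(-x + z)) includes (∂/∂z)(y*(-x + z)) dz = (y) dz, which multiplied by dx ∧ dw gives (-y) dx ∧ dz ∧ dw
  d(-3*w*z - 3*x*y) includes (∂/∂x)(-3*w*z - 3*x*y) dx = (-3*y) dx, which multiplied by dy ∧ dz gives (-3*y) dx ∧ dy ∧ dz
  d(-3*w*z - 3*x*y) includes (∂/∂w)(-3*w*z - 3*x*y) dw = (-3*z) dw, which multiplied by dy ∧ dz gives (-3*z) dy ∧ dz ∧ dw
  d(x*y) includes (∂/∂x)(x*y) dx = (y) dx, which multiplied by dz ∧ dw gives (y) dx ∧ dz ∧ dw
  d(x*y) includes (∂/∂y)(x*y) dy = (x) dy, which multiplied by dz ∧ dw gives (x) dy ∧ dz ∧ dw
Collecting like 3-forms: d(omega) = (-5*y) dx ∧ dy ∧ dz + (x - z) dx ∧ dy ∧ dw + (x - 3*z) dy ∧ dz ∧ dw.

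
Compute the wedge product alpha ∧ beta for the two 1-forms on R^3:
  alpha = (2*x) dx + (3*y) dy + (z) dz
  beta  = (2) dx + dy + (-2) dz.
alpha ∧ beta = (2*x - 6*y) dx ∧ dy + (-4*x - 2*z) dx ∧ dz + (-6*y - z) dy ∧ dz

Distribute the wedge, using dx_i ∧ dx_j = -dx_j ∧ dx_i and dx_i ∧ dx_i = 0. For each pair (i, j) with i < j, the coefficient of dx_i ∧ dx_j in alpha ∧ beta is (alpha_i * beta_j - alpha_j * beta_i). Collecting: alpha ∧ beta = (2*x - 6*y) dx ∧ dy + (-4*x - 2*z) dx ∧ dz + (-6*y - z) dy ∧ dz.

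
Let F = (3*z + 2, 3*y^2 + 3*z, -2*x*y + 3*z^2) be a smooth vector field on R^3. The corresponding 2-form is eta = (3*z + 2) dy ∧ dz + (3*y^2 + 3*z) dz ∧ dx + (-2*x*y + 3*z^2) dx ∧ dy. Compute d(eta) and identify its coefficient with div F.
d(eta) = (6*y + 6*z) dx ∧ dy ∧ dz; div F = 6*y + 6*z

For a 2-form in R^3 of the form above, applying d gives a 3-form with coefficient ∂P/∂x + ∂Q/∂y + ∂R/∂z:
  ∂P/∂x = 0
  ∂Q/∂y = 6*y
  ∂R/∂z = 6*z
Sum = 6*y + 6*z, which is exactly div F.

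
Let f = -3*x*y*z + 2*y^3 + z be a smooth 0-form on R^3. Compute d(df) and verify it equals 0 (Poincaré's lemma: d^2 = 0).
d(df) = 0

Step 1: df = sum_i (∂f/∂x_i) dx_i = (-3*y*z) dx + (-3*x*z + 6*y^2) dy + (-3*x*y + 1) dz.
Step 2: Apply d again. Using the 1-form formula, the coefficient of dx ∧ dy in d(df) is ∂^2 f/∂x ∂y - ∂^2 f/∂y ∂x = (-3*z) - (-3*z) = 0 (equality of mixed partials for smooth f).
Similarly for dx ∧ dz and dy ∧ dz — all coefficients vanish. So d(df) = 0.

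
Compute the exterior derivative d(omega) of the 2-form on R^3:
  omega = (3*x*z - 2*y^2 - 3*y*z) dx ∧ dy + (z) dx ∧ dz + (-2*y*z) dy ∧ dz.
d(omega) = (3*x - 3*y) dx ∧ dy ∧ dz

For a 2-form omega = sum_{i<j} g_{ij} dx_i ∧ dx_j, the exterior derivative is
  d(omega) = sum_{i<j} d(g_{ij}) ∧ dx_i ∧ dx_j = sum_{i<j, k} (∂g_{ij}/∂x_k) dx_k ∧ dx_i ∧ dx_j.
Expand each term, using dx_k ∧ dx_i ∧ dx_j = sgn(permutation) dx_{(a)} ∧ dx_{(b)} ∧ dx_{(c)} with (a < b < c) sorted:
  d(3*x*z - 2*y^2 - 3*y*z) includes (∂/∂z)(3*x*z - 2*y^2 - 3*y*z) dz = (3*x - 3*y) dz, which multiplied by dx ∧ dy gives (3*x - 3*y) dx ∧ dy ∧ dz
Collecting like 3-forms: d(omega) = (3*x - 3*y) dx ∧ dy ∧ dz.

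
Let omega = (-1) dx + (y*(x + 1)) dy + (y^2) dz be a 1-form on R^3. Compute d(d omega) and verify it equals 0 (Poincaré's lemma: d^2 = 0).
d(d omega) = 0

Step 1: d omega = sum_{i<j} (∂f_j/∂x_i - ∂f_i/∂x_j) dx_i ∧ dx_j:
  coeff of dx ∧ dy: y
  coeff of dx ∧ dz: 0
  coeff of dy ∧ dz: 2*y
Step 2: Apply d again to each 2-form coefficient. The only possible 3-form in R^3 is dx ∧ dy ∧ dz, with coefficient
  ∂(coeff of dy∧dz)/∂x - ∂(coeff of dx∧dz)/∂y + ∂(coeff of dx∧dy)/∂z
  = ∂/∂x (2*y) - ∂/∂y (0) + ∂/∂z (y).
Each of these terms simplifies to sums of mixed partials that cancel in pairs. The result is 0 (by equality of mixed partials for smooth functions — Schwarz / Clairaut).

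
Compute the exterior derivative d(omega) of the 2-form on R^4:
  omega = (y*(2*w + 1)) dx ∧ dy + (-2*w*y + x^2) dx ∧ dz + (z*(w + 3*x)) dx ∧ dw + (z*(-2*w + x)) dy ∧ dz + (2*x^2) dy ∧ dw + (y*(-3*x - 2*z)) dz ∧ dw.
d(omega) = (4*x + 2*y) dx ∧ dy ∧ dw + (2*w + z) dx ∧ dy ∧ dz + (-w - 3*x - 5*y) dx ∧ dz ∧ dw + (-3*x - 4*z) dy ∧ dz ∧ dw

For a 2-form omega = sum_{i<j} g_{ij} dx_i ∧ dx_j, the exterior derivative is
  d(omega) = sum_{i<j} d(g_{ij}) ∧ dx_i ∧ dx_j = sum_{i<j, k} (∂g_{ij}/∂x_k) dx_k ∧ dx_i ∧ dx_j.
Expand each term, using dx_k ∧ dx_i ∧ dx_j = sgn(permutation) dx_{(a)} ∧ dx_{(b)} ∧ dx_{(c)} with (a < b < c) sorted:
  d(y*(2*w + 1)) includes (∂/∂w)(y*(2*w + 1)) dw = (2*y) dw, which multiplied by dx ∧ dy gives (2*y) dx ∧ dy ∧ dw
  d(-2*w*y + x^2) includes (∂/∂y)(-2*w*y + x^2) dy = (-2*w) dy, which multiplied by dx ∧ dz gives (2*w) dx ∧ dy ∧ dz
  d(-2*w*y + x^2) includes (∂/∂w)(-2*w*y + x^2) dw = (-2*y) dw, which multiplied by dx ∧ dz gives (-2*y) dx ∧ dz ∧ dw
  d(z*(w + 3*x)) includes (∂/∂z)(z*(w + 3*x)) dz = (w + 3*x) dz, which multiplied by dx ∧ dw gives (-w - 3*x) dx ∧ dz ∧ dw
  d(z*(-2*w + x)) includes (∂/∂x)(z*(-2*w + x)) dx = (z) dx, which multiplied by dy ∧ dz gives (z) dx ∧ dy ∧ dz
  d(z*(-2*w + x)) includes (∂/∂w)(z*(-2*w + x)) dw = (-2*z) dw, which multiplied by dy ∧ dz gives (-2*z) dy ∧ dz ∧ dw
  d(2*x^2) includes (∂/∂x)(2*x^2) dx = (4*x) dx, which multiplied by dy ∧ dw gives (4*x) dx ∧ dy ∧ dw
  d(y*(-3*x - 2*z)) includes (∂/∂x)(y*(-3*x - 2*z)) dx = (-3*y) dx, which multiplied by dz ∧ dw gives (-3*y) dx ∧ dz ∧ dw
  d(y*(-3*x - 2*z)) includes (∂/∂y)(y*(-3*x - 2*z)) dy = (-3*x - 2*z) dy, which multiplied by dz ∧ dw gives (-3*x - 2*z) dy ∧ dz ∧ dw
Collecting like 3-forms: d(omega) = (4*x + 2*y) dx ∧ dy ∧ dw + (2*w + z) dx ∧ dy ∧ dz + (-w - 3*x - 5*y) dx ∧ dz ∧ dw + (-3*x - 4*z) dy ∧ dz ∧ dw.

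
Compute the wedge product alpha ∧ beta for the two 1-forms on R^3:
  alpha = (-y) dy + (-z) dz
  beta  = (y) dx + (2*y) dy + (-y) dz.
alpha ∧ beta = (y^2) dx ∧ dy + (y*(y + 2*z)) dy ∧ dz + (y*z) dx ∧ dz

Distribute the wedge, using dx_i ∧ dx_j = -dx_j ∧ dx_i and dx_i ∧ dx_i = 0. For each pair (i, j) with i < j, the coefficient of dx_i ∧ dx_j in alpha ∧ beta is (alpha_i * beta_j - alpha_j * beta_i). Collecting: alpha ∧ beta = (y^2) dx ∧ dy + (y*(y + 2*z)) dy ∧ dz + (y*z) dx ∧ dz.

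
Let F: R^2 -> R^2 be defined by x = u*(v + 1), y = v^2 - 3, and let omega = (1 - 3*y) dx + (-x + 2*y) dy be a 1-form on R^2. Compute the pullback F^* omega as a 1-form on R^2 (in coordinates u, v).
F^* omega = (-3*v^3 - 3*v^2 + 10*v + 10) du + (-5*u*v^2 - 2*u*v + 10*u + 4*v^3 - 12*v) dv

Using F^*(f dg) = (f ∘ F) d(g ∘ F), substitute each coordinate x_i by F_i(u, v) in f_i, and replace dx_i by d F_i = (∂F_i/∂u) du + (∂F_i/∂v) dv.
  For the x component: f_1(F) = 10 - 3*v^2; d F_1 = (v + 1) du + (u) dv
  For the y component: f_2(F) = -u*v - u + 2*v^2 - 6; d F_2 = (0) du + (2*v) dv
Combining and collecting du, dv coefficients:
  coeff of du: -3*v^3 - 3*v^2 + 10*v + 10
  coeff of dv: -5*u*v^2 - 2*u*v + 10*u + 4*v^3 - 12*v
F^* omega = (-3*v^3 - 3*v^2 + 10*v + 10) du + (-5*u*v^2 - 2*u*v + 10*u + 4*v^3 - 12*v) dv.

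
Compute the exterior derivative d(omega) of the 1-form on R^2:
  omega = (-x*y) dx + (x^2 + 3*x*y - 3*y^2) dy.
d(omega) = (3*x + 3*y) dx ∧ dy

For a 1-form omega = sum_i f_i dx_i, the exterior derivative is
  d(omega) = sum_{i < j} (∂f_j/∂x_i - ∂f_i/∂x_j) dx_i ∧ dx_j.
  coefficient of dx ∧ dy: ∂f_2/∂x - ∂f_1/∂y = ∂(x^2 + 3*x*y - 3*y^2)/∂x - ∂(-x*y)/∂y = 3*x + 3*y
Assembling: d(omega) = (3*x + 3*y) dx ∧ dy.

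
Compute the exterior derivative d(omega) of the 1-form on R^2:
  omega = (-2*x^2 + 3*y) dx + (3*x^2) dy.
d(omega) = (6*x - 3) dx ∧ dy

For a 1-form omega = sum_i f_i dx_i, the exterior derivative is
  d(omega) = sum_{i < j} (∂f_j/∂x_i - ∂f_i/∂x_j) dx_i ∧ dx_j.
  coefficient of dx ∧ dy: ∂f_2/∂x - ∂f_1/∂y = ∂(3*x^2)/∂x - ∂(-2*x^2 + 3*y)/∂y = 6*x - 3
Assembling: d(omega) = (6*x - 3) dx ∧ dy.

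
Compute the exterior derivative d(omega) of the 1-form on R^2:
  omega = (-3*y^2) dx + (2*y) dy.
d(omega) = (6*y) dx ∧ dy

For a 1-form omega = sum_i f_i dx_i, the exterior derivative is
  d(omega) = sum_{i < j} (∂f_j/∂x_i - ∂f_i/∂x_j) dx_i ∧ dx_j.
  coefficient of dx ∧ dy: ∂f_2/∂x - ∂f_1/∂y = ∂(2*y)/∂x - ∂(-3*y^2)/∂y = 6*y
Assembling: d(omega) = (6*y) dx ∧ dy.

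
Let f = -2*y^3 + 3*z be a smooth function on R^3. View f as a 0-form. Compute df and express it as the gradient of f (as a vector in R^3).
df = (0) dx + (-6*y^2) dy + (3) dz; grad f = (0, -6*y^2, 3)

For a 0-form f, d f = (∂f/∂x) dx + (∂f/∂y) dy + (∂f/∂z) dz. The components of the vector representation are exactly the entries of grad f in Cartesian coordinates:
  ∂f/∂x = 0
  ∂f/∂y = -6*y^2
  ∂f/∂z = 3.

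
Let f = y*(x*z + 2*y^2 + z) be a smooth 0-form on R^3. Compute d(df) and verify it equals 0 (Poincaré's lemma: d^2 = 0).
d(df) = 0

Step 1: df = sum_i (∂f/∂x_i) dx_i = (y*z) dx + (x*z + 6*y^2 + z) dy + (y*(x + 1)) dz.
Step 2: Apply d again. Using the 1-form formula, the coefficient of dx ∧ dy in d(df) is ∂^2 f/∂x ∂y - ∂^2 f/∂y ∂x = (z) - (z) = 0 (equality of mixed partials for smooth f).
Similarly for dx ∧ dz and dy ∧ dz — all coefficients vanish. So d(df) = 0.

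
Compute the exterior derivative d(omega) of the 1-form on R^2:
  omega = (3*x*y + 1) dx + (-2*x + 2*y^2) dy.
d(omega) = (-3*x - 2) dx ∧ dy

For a 1-form omega = sum_i f_i dx_i, the exterior derivative is
  d(omega) = sum_{i < j} (∂f_j/∂x_i - ∂f_i/∂x_j) dx_i ∧ dx_j.
  coefficient of dx ∧ dy: ∂f_2/∂x - ∂f_1/∂y = ∂(-2*x + 2*y^2)/∂x - ∂(3*x*y + 1)/∂y = -3*x - 2
Assembling: d(omega) = (-3*x - 2) dx ∧ dy.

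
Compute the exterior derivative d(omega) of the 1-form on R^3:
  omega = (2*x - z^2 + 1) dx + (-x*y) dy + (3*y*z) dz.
d(omega) = (-y) dx ∧ dy + (2*z) dx ∧ dz + (3*z) dy ∧ dz

For a 1-form omega = sum_i f_i dx_i, the exterior derivative is
  d(omega) = sum_{i < j} (∂f_j/∂x_i - ∂f_i/∂x_j) dx_i ∧ dx_j.
  coefficient of dx ∧ dy: ∂f_2/∂x - ∂f_1/∂y = ∂(-x*y)/∂x - ∂(2*x - z^2 + 1)/∂y = -y
  coefficient of dx ∧ dz: ∂f_3/∂x - ∂f_1/∂z = ∂(3*y*z)/∂x - ∂(2*x - z^2 + 1)/∂z = 2*z
  coefficient of dy ∧ dz: ∂f_3/∂y - ∂f_2/∂z = ∂(3*y*z)/∂y - ∂(-x*y)/∂z = 3*z
Assembling: d(omega) = (-y) dx ∧ dy + (2*z) dx ∧ dz + (3*z) dy ∧ dz.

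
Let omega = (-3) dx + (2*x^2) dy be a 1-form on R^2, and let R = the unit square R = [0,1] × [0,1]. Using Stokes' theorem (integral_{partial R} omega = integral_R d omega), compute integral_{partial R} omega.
integral_(partial R) omega = 2

Stokes: integral_partial_R omega = integral_R d omega with d omega = (∂Q/∂x - ∂P/∂y) dx ∧ dy.
  ∂Q/∂x = 4*x
  ∂P/∂y = 0
  integrand = ∂Q/∂x - ∂P/∂y = 4*x.
Integrating over R: integral_0^1 integral_0^1 (4*x) dx dy = 2.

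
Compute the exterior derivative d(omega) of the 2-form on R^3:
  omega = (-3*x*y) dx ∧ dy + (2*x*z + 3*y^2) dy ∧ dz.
d(omega) = (2*z) dx ∧ dy ∧ dz

For a 2-form omega = sum_{i<j} g_{ij} dx_i ∧ dx_j, the exterior derivative is
  d(omega) = sum_{i<j} d(g_{ij}) ∧ dx_i ∧ dx_j = sum_{i<j, k} (∂g_{ij}/∂x_k) dx_k ∧ dx_i ∧ dx_j.
Expand each term, using dx_k ∧ dx_i ∧ dx_j = sgn(permutation) dx_{(a)} ∧ dx_{(b)} ∧ dx_{(c)} with (a < b < c) sorted:
  d(2*x*z + 3*y^2) includes (∂/∂x)(2*x*z + 3*y^2) dx = (2*z) dx, which multiplied by dy ∧ dz gives (2*z) dx ∧ dy ∧ dz
Collecting like 3-forms: d(omega) = (2*z) dx ∧ dy ∧ dz.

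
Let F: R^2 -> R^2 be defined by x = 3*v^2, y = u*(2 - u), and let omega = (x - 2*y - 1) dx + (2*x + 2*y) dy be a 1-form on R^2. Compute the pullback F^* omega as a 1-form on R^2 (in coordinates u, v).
F^* omega = (4*u^3 - 12*u^2 - 12*u*v^2 + 8*u + 12*v^2) du + (6*v*(2*u^2 - 4*u + 3*v^2 - 1)) dv

Using F^*(f dg) = (f ∘ F) d(g ∘ F), substitute each coordinate x_i by F_i(u, v) in f_i, and replace dx_i by d F_i = (∂F_i/∂u) du + (∂F_i/∂v) dv.
  For the x component: f_1(F) = 2*u^2 - 4*u + 3*v^2 - 1; d F_1 = (0) du + (6*v) dv
  For the y component: f_2(F) = -2*u^2 + 4*u + 6*v^2; d F_2 = (2 - 2*u) du + (0) dv
Combining and collecting du, dv coefficients:
  coeff of du: 4*u^3 - 12*u^2 - 12*u*v^2 + 8*u + 12*v^2
  coeff of dv: 6*v*(2*u^2 - 4*u + 3*v^2 - 1)
F^* omega = (4*u^3 - 12*u^2 - 12*u*v^2 + 8*u + 12*v^2) du + (6*v*(2*u^2 - 4*u + 3*v^2 - 1)) dv.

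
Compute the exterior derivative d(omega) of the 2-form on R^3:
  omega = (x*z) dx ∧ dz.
d(omega) = 0

For a 2-form omega = sum_{i<j} g_{ij} dx_i ∧ dx_j, the exterior derivative is
  d(omega) = sum_{i<j} d(g_{ij}) ∧ dx_i ∧ dx_j = sum_{i<j, k} (∂g_{ij}/∂x_k) dx_k ∧ dx_i ∧ dx_j.
Expand each term, using dx_k ∧ dx_i ∧ dx_j = sgn(permutation) dx_{(a)} ∧ dx_{(b)} ∧ dx_{(c)} with (a < b < c) sorted:

Collecting like 3-forms: d(omega) = 0.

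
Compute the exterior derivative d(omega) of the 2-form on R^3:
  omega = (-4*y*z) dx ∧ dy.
d(omega) = (-4*y) dx ∧ dy ∧ dz

For a 2-form omega = sum_{i<j} g_{ij} dx_i ∧ dx_j, the exterior derivative is
  d(omega) = sum_{i<j} d(g_{ij}) ∧ dx_i ∧ dx_j = sum_{i<j, k} (∂g_{ij}/∂x_k) dx_k ∧ dx_i ∧ dx_j.
Expand each term, using dx_k ∧ dx_i ∧ dx_j = sgn(permutation) dx_{(a)} ∧ dx_{(b)} ∧ dx_{(c)} with (a < b < c) sorted:
  d(-4*y*z) includes (∂/∂z)(-4*y*z) dz = (-4*y) dz, which multiplied by dx ∧ dy gives (-4*y) dx ∧ dy ∧ dz
Collecting like 3-forms: d(omega) = (-4*y) dx ∧ dy ∧ dz.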